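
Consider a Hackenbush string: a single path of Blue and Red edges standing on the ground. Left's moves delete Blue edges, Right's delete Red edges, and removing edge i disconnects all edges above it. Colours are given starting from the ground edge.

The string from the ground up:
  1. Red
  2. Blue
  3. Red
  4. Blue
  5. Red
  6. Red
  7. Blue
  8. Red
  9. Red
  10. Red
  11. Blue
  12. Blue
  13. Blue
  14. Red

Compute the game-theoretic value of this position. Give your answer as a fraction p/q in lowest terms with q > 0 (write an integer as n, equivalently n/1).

val_1 [R]  L=[—]  R=[0]  → -1
val_2 [RB]  L=[-1]  R=[0]  → -1/2
val_3 [RBR]  L=[-1]  R=[-1/2,0]  → -3/4
val_4 [RBRB]  L=[-1,-3/4]  R=[-1/2,0]  → -5/8
val_5 [RBRBR]  L=[-1,-3/4]  R=[-5/8,-1/2,0]  → -11/16
val_6 [RBRBRR]  L=[-1,-3/4]  R=[-11/16,-5/8,-1/2,0]  → -23/32
val_7 [RBRBRRB]  L=[-1,-3/4,-23/32]  R=[-11/16,-5/8,-1/2,0]  → -45/64
val_8 [RBRBRRBR]  L=[-1,-3/4,-23/32]  R=[-45/64,-11/16,-5/8,-1/2,0]  → -91/128
val_9 [RBRBRRBRR]  L=[-1,-3/4,-23/32]  R=[-91/128,-45/64,-11/16,-5/8,-1/2,0]  → -183/256
val_10 [RBRBRRBRRR]  L=[-1,-3/4,-23/32]  R=[-183/256,-91/128,-45/64,-11/16,-5/8,-1/2,0]  → -367/512
val_11 [RBRBRRBRRRB]  L=[-1,-3/4,-23/32,-367/512]  R=[-183/256,-91/128,-45/64,-11/16,-5/8,-1/2,0]  → -733/1024
val_12 [RBRBRRBRRRBB]  L=[-1,-3/4,-23/32,-367/512,-733/1024]  R=[-183/256,-91/128,-45/64,-11/16,-5/8,-1/2,0]  → -1465/2048
val_13 [RBRBRRBRRRBBB]  L=[-1,-3/4,-23/32,-367/512,-733/1024,-1465/2048]  R=[-183/256,-91/128,-45/64,-11/16,-5/8,-1/2,0]  → -2929/4096
val_14 [RBRBRRBRRRBBBR]  L=[-1,-3/4,-23/32,-367/512,-733/1024,-1465/2048]  R=[-2929/4096,-183/256,-91/128,-45/64,-11/16,-5/8,-1/2,0]  → -5859/8192

-5859/8192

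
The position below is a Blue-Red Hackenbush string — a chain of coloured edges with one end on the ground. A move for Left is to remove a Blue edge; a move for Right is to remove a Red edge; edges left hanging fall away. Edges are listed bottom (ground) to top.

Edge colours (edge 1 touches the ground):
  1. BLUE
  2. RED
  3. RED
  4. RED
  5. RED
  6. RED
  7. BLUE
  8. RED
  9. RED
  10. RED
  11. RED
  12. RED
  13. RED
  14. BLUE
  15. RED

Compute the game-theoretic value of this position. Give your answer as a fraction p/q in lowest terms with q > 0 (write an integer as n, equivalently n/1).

517/16384

1 of 15 · B · max L 0 · min R +∞ → 1
2 of 15 · BR · max L 0 · min R 1 → 1/2
3 of 15 · BRR · max L 0 · min R 1/2 → 1/4
4 of 15 · BRRR · max L 0 · min R 1/4 → 1/8
5 of 15 · BRRRR · max L 0 · min R 1/8 → 1/16
6 of 15 · BRRRRR · max L 0 · min R 1/16 → 1/32
7 of 15 · BRRRRRB · max L 1/32 · min R 1/16 → 3/64
8 of 15 · BRRRRRBR · max L 1/32 · min R 3/64 → 5/128
9 of 15 · BRRRRRBRR · max L 1/32 · min R 5/128 → 9/256
10 of 15 · BRRRRRBRRR · max L 1/32 · min R 9/256 → 17/512
11 of 15 · BRRRRRBRRRR · max L 1/32 · min R 17/512 → 33/1024
12 of 15 · BRRRRRBRRRRR · max L 1/32 · min R 33/1024 → 65/2048
13 of 15 · BRRRRRBRRRRRR · max L 1/32 · min R 65/2048 → 129/4096
14 of 15 · BRRRRRBRRRRRRB · max L 129/4096 · min R 65/2048 → 259/8192
15 of 15 · BRRRRRBRRRRRRBR · max L 129/4096 · min R 259/8192 → 517/16384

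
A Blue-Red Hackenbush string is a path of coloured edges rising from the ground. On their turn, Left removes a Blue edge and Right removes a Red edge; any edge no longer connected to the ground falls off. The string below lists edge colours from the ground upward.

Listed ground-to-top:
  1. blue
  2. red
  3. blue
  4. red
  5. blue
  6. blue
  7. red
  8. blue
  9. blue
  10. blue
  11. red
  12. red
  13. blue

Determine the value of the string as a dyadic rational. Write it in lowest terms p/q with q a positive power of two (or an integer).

Recurse on prefixes of the 13-edge string blue red blue red blue blue red blue blue blue red red blue:
g(b) = { 0 | none } gives 1
g(br) = { 0 | 1 } gives 1/2
g(brb) = { 0,1/2 | 1 } gives 3/4
g(brbr) = { 0,1/2 | 3/4,1 } gives 5/8
g(brbrb) = { 0,1/2,5/8 | 3/4,1 } gives 11/16
g(brbrbb) = { 0,1/2,5/8,11/16 | 3/4,1 } gives 23/32
g(brbrbbr) = { 0,1/2,5/8,11/16 | 23/32,3/4,1 } gives 45/64
g(brbrbbrb) = { 0,1/2,5/8,11/16,45/64 | 23/32,3/4,1 } gives 91/128
g(brbrbbrbb) = { 0,1/2,5/8,11/16,45/64,91/128 | 23/32,3/4,1 } gives 183/256
g(brbrbbrbbb) = { 0,1/2,5/8,11/16,45/64,91/128,183/256 | 23/32,3/4,1 } gives 367/512
g(brbrbbrbbbr) = { 0,1/2,5/8,11/16,45/64,91/128,183/256 | 367/512,23/32,3/4,1 } gives 733/1024
g(brbrbbrbbbrr) = { 0,1/2,5/8,11/16,45/64,91/128,183/256 | 733/1024,367/512,23/32,3/4,1 } gives 1465/2048
g(brbrbbrbbbrrb) = { 0,1/2,5/8,11/16,45/64,91/128,183/256,1465/2048 | 733/1024,367/512,23/32,3/4,1 } gives 2931/4096

2931/4096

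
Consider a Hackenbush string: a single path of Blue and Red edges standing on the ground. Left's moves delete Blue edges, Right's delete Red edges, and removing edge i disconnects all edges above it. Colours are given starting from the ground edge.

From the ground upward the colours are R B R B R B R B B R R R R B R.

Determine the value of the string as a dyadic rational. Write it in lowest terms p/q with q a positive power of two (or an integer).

Prefix values for R B R B R B R B B R R R R B R via {L|R} + simplicity:
R: Left { none }, Right { 0 } — simplest -1
RB: Left { -1 }, Right { 0 } — simplest -1/2
RBR: Left { -1 }, Right { -1/2,0 } — simplest -3/4
RBRB: Left { -1,-3/4 }, Right { -1/2,0 } — simplest -5/8
RBRBR: Left { -1,-3/4 }, Right { -5/8,-1/2,0 } — simplest -11/16
RBRBRB: Left { -1,-3/4,-11/16 }, Right { -5/8,-1/2,0 } — simplest -21/32
RBRBRBR: Left { -1,-3/4,-11/16 }, Right { -21/32,-5/8,-1/2,0 } — simplest -43/64
RBRBRBRB: Left { -1,-3/4,-11/16,-43/64 }, Right { -21/32,-5/8,-1/2,0 } — simplest -85/128
RBRBRBRBB: Left { -1,-3/4,-11/16,-43/64,-85/128 }, Right { -21/32,-5/8,-1/2,0 } — simplest -169/256
RBRBRBRBBR: Left { -1,-3/4,-11/16,-43/64,-85/128 }, Right { -169/256,-21/32,-5/8,-1/2,0 } — simplest -339/512
RBRBRBRBBRR: Left { -1,-3/4,-11/16,-43/64,-85/128 }, Right { -339/512,-169/256,-21/32,-5/8,-1/2,0 } — simplest -679/1024
RBRBRBRBBRRR: Left { -1,-3/4,-11/16,-43/64,-85/128 }, Right { -679/1024,-339/512,-169/256,-21/32,-5/8,-1/2,0 } — simplest -1359/2048
RBRBRBRBBRRRR: Left { -1,-3/4,-11/16,-43/64,-85/128 }, Right { -1359/2048,-679/1024,-339/512,-169/256,-21/32,-5/8,-1/2,0 } — simplest -2719/4096
RBRBRBRBBRRRRB: Left { -1,-3/4,-11/16,-43/64,-85/128,-2719/4096 }, Right { -1359/2048,-679/1024,-339/512,-169/256,-21/32,-5/8,-1/2,0 } — simplest -5437/8192
RBRBRBRBBRRRRBR: Left { -1,-3/4,-11/16,-43/64,-85/128,-2719/4096 }, Right { -5437/8192,-1359/2048,-679/1024,-339/512,-169/256,-21/32,-5/8,-1/2,0 } — simplest -10875/16384

-10875/16384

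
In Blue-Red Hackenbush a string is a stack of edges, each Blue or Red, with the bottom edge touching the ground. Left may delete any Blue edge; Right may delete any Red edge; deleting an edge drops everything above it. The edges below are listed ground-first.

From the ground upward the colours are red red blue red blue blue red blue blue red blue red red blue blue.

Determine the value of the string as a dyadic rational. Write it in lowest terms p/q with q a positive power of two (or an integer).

-12889/8192

step 1: add red to get r; options L={ · } R={ 0 } -> -1
step 2: add red to get rr; options L={ · } R={ -1, 0 } -> -2
step 3: add blue to get rrb; options L={ -2 } R={ -1, 0 } -> -3/2
step 4: add red to get rrbr; options L={ -2 } R={ -3/2, -1, 0 } -> -7/4
step 5: add blue to get rrbrb; options L={ -2, -7/4 } R={ -3/2, -1, 0 } -> -13/8
step 6: add blue to get rrbrbb; options L={ -2, -7/4, -13/8 } R={ -3/2, -1, 0 } -> -25/16
step 7: add red to get rrbrbbr; options L={ -2, -7/4, -13/8 } R={ -25/16, -3/2, -1, 0 } -> -51/32
step 8: add blue to get rrbrbbrb; options L={ -2, -7/4, -13/8, -51/32 } R={ -25/16, -3/2, -1, 0 } -> -101/64
step 9: add blue to get rrbrbbrbb; options L={ -2, -7/4, -13/8, -51/32, -101/64 } R={ -25/16, -3/2, -1, 0 } -> -201/128
step 10: add red to get rrbrbbrbbr; options L={ -2, -7/4, -13/8, -51/32, -101/64 } R={ -201/128, -25/16, -3/2, -1, 0 } -> -403/256
step 11: add blue to get rrbrbbrbbrb; options L={ -2, -7/4, -13/8, -51/32, -101/64, -403/256 } R={ -201/128, -25/16, -3/2, -1, 0 } -> -805/512
step 12: add red to get rrbrbbrbbrbr; options L={ -2, -7/4, -13/8, -51/32, -101/64, -403/256 } R={ -805/512, -201/128, -25/16, -3/2, -1, 0 } -> -1611/1024
step 13: add red to get rrbrbbrbbrbrr; options L={ -2, -7/4, -13/8, -51/32, -101/64, -403/256 } R={ -1611/1024, -805/512, -201/128, -25/16, -3/2, -1, 0 } -> -3223/2048
step 14: add blue to get rrbrbbrbbrbrrb; options L={ -2, -7/4, -13/8, -51/32, -101/64, -403/256, -3223/2048 } R={ -1611/1024, -805/512, -201/128, -25/16, -3/2, -1, 0 } -> -6445/4096
step 15: add blue to get rrbrbbrbbrbrrbb; options L={ -2, -7/4, -13/8, -51/32, -101/64, -403/256, -3223/2048, -6445/4096 } R={ -1611/1024, -805/512, -201/128, -25/16, -3/2, -1, 0 } -> -12889/8192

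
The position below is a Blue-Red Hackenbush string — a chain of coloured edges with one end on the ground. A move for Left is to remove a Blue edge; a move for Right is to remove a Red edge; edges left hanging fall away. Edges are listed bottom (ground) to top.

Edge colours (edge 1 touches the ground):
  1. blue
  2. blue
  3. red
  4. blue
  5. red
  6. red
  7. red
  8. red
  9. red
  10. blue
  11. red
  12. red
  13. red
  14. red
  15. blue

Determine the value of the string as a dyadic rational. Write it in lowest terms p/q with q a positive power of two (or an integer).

12355/8192

Recurse on prefixes of the 15-edge string blue blue red blue red red red red red blue red red red red blue:
step 1: add blue to get b; options L={ 0 } R={ (no moves) } — 1
step 2: add blue to get bb; options L={ 0,1 } R={ (no moves) } — 2
step 3: add red to get bbr; options L={ 0,1 } R={ 2 } — 3/2
step 4: add blue to get bbrb; options L={ 0,1,3/2 } R={ 2 } — 7/4
step 5: add red to get bbrbr; options L={ 0,1,3/2 } R={ 7/4,2 } — 13/8
step 6: add red to get bbrbrr; options L={ 0,1,3/2 } R={ 13/8,7/4,2 } — 25/16
step 7: add red to get bbrbrrr; options L={ 0,1,3/2 } R={ 25/16,13/8,7/4,2 } — 49/32
step 8: add red to get bbrbrrrr; options L={ 0,1,3/2 } R={ 49/32,25/16,13/8,7/4,2 } — 97/64
step 9: add red to get bbrbrrrrr; options L={ 0,1,3/2 } R={ 97/64,49/32,25/16,13/8,7/4,2 } — 193/128
step 10: add blue to get bbrbrrrrrb; options L={ 0,1,3/2,193/128 } R={ 97/64,49/32,25/16,13/8,7/4,2 } — 387/256
step 11: add red to get bbrbrrrrrbr; options L={ 0,1,3/2,193/128 } R={ 387/256,97/64,49/32,25/16,13/8,7/4,2 } — 773/512
step 12: add red to get bbrbrrrrrbrr; options L={ 0,1,3/2,193/128 } R={ 773/512,387/256,97/64,49/32,25/16,13/8,7/4,2 } — 1545/1024
step 13: add red to get bbrbrrrrrbrrr; options L={ 0,1,3/2,193/128 } R={ 1545/1024,773/512,387/256,97/64,49/32,25/16,13/8,7/4,2 } — 3089/2048
step 14: add red to get bbrbrrrrrbrrrr; options L={ 0,1,3/2,193/128 } R={ 3089/2048,1545/1024,773/512,387/256,97/64,49/32,25/16,13/8,7/4,2 } — 6177/4096
step 15: add blue to get bbrbrrrrrbrrrrb; options L={ 0,1,3/2,193/128,6177/4096 } R={ 3089/2048,1545/1024,773/512,387/256,97/64,49/32,25/16,13/8,7/4,2 } — 12355/8192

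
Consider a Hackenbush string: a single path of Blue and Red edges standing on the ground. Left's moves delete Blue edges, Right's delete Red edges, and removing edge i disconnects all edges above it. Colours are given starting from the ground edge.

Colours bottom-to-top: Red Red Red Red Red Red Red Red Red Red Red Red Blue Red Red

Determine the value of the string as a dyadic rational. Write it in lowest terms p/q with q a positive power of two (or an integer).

-95/8

Recurse on prefixes of the 15-edge string Red Red Red Red Red Red Red Red Red Red Red Red Blue Red Red:
val_1 [R]  L=[]  R=[0]  so -1
val_2 [RR]  L=[]  R=[-1; 0]  so -2
val_3 [RRR]  L=[]  R=[-2; -1; 0]  so -3
val_4 [RRRR]  L=[]  R=[-3; -2; -1; 0]  so -4
val_5 [RRRRR]  L=[]  R=[-4; -3; -2; -1; 0]  so -5
val_6 [RRRRRR]  L=[]  R=[-5; -4; -3; -2; -1; 0]  so -6
val_7 [RRRRRRR]  L=[]  R=[-6; -5; -4; -3; -2; -1; 0]  so -7
val_8 [RRRRRRRR]  L=[]  R=[-7; -6; -5; -4; -3; -2; -1; 0]  so -8
val_9 [RRRRRRRRR]  L=[]  R=[-8; -7; -6; -5; -4; -3; -2; -1; 0]  so -9
val_10 [RRRRRRRRRR]  L=[]  R=[-9; -8; -7; -6; -5; -4; -3; -2; -1; 0]  so -10
val_11 [RRRRRRRRRRR]  L=[]  R=[-10; -9; -8; -7; -6; -5; -4; -3; -2; -1; 0]  so -11
val_12 [RRRRRRRRRRRR]  L=[]  R=[-11; -10; -9; -8; -7; -6; -5; -4; -3; -2; -1; 0]  so -12
val_13 [RRRRRRRRRRRRB]  L=[-12]  R=[-11; -10; -9; -8; -7; -6; -5; -4; -3; -2; -1; 0]  so -23/2
val_14 [RRRRRRRRRRRRBR]  L=[-12]  R=[-23/2; -11; -10; -9; -8; -7; -6; -5; -4; -3; -2; -1; 0]  so -47/4
val_15 [RRRRRRRRRRRRBRR]  L=[-12]  R=[-47/4; -23/2; -11; -10; -9; -8; -7; -6; -5; -4; -3; -2; -1; 0]  so -95/8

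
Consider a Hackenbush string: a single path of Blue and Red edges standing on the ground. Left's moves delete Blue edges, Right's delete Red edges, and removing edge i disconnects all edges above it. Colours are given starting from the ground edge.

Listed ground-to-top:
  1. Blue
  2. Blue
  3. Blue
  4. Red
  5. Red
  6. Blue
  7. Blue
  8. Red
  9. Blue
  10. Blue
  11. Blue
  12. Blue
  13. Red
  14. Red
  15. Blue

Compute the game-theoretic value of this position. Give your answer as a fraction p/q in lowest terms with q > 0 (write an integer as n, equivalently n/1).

step 1: add Blue to get B; options L={ 0 } R={  } → 1
step 2: add Blue to get BB; options L={ 0, 1 } R={  } → 2
step 3: add Blue to get BBB; options L={ 0, 1, 2 } R={  } → 3
step 4: add Red to get BBBR; options L={ 0, 1, 2 } R={ 3 } → 5/2
step 5: add Red to get BBBRR; options L={ 0, 1, 2 } R={ 5/2, 3 } → 9/4
step 6: add Blue to get BBBRRB; options L={ 0, 1, 2, 9/4 } R={ 5/2, 3 } → 19/8
step 7: add Blue to get BBBRRBB; options L={ 0, 1, 2, 9/4, 19/8 } R={ 5/2, 3 } → 39/16
step 8: add Red to get BBBRRBBR; options L={ 0, 1, 2, 9/4, 19/8 } R={ 39/16, 5/2, 3 } → 77/32
step 9: add Blue to get BBBRRBBRB; options L={ 0, 1, 2, 9/4, 19/8, 77/32 } R={ 39/16, 5/2, 3 } → 155/64
step 10: add Blue to get BBBRRBBRBB; options L={ 0, 1, 2, 9/4, 19/8, 77/32, 155/64 } R={ 39/16, 5/2, 3 } → 311/128
step 11: add Blue to get BBBRRBBRBBB; options L={ 0, 1, 2, 9/4, 19/8, 77/32, 155/64, 311/128 } R={ 39/16, 5/2, 3 } → 623/256
step 12: add Blue to get BBBRRBBRBBBB; options L={ 0, 1, 2, 9/4, 19/8, 77/32, 155/64, 311/128, 623/256 } R={ 39/16, 5/2, 3 } → 1247/512
step 13: add Red to get BBBRRBBRBBBBR; options L={ 0, 1, 2, 9/4, 19/8, 77/32, 155/64, 311/128, 623/256 } R={ 1247/512, 39/16, 5/2, 3 } → 2493/1024
step 14: add Red to get BBBRRBBRBBBBRR; options L={ 0, 1, 2, 9/4, 19/8, 77/32, 155/64, 311/128, 623/256 } R={ 2493/1024, 1247/512, 39/16, 5/2, 3 } → 4985/2048
step 15: add Blue to get BBBRRBBRBBBBRRB; options L={ 0, 1, 2, 9/4, 19/8, 77/32, 155/64, 311/128, 623/256, 4985/2048 } R={ 2493/1024, 1247/512, 39/16, 5/2, 3 } → 9971/4096

9971/4096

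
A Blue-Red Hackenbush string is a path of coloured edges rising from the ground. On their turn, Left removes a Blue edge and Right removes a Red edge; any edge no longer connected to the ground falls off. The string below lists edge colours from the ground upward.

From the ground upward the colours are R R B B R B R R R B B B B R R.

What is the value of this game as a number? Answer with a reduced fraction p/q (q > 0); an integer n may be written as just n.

Build value(s[:k]) for k = 1..15, string s = R R B B R B R R R B B B B R R.
R: Left {  }, Right { 0 } => simplest -1
RR: Left {  }, Right { -1, 0 } => simplest -2
RRB: Left { -2 }, Right { -1, 0 } => simplest -3/2
RRBB: Left { -2, -3/2 }, Right { -1, 0 } => simplest -5/4
RRBBR: Left { -2, -3/2 }, Right { -5/4, -1, 0 } => simplest -11/8
RRBBRB: Left { -2, -3/2, -11/8 }, Right { -5/4, -1, 0 } => simplest -21/16
RRBBRBR: Left { -2, -3/2, -11/8 }, Right { -21/16, -5/4, -1, 0 } => simplest -43/32
RRBBRBRR: Left { -2, -3/2, -11/8 }, Right { -43/32, -21/16, -5/4, -1, 0 } => simplest -87/64
RRBBRBRRR: Left { -2, -3/2, -11/8 }, Right { -87/64, -43/32, -21/16, -5/4, -1, 0 } => simplest -175/128
RRBBRBRRRB: Left { -2, -3/2, -11/8, -175/128 }, Right { -87/64, -43/32, -21/16, -5/4, -1, 0 } => simplest -349/256
RRBBRBRRRBB: Left { -2, -3/2, -11/8, -175/128, -349/256 }, Right { -87/64, -43/32, -21/16, -5/4, -1, 0 } => simplest -697/512
RRBBRBRRRBBB: Left { -2, -3/2, -11/8, -175/128, -349/256, -697/512 }, Right { -87/64, -43/32, -21/16, -5/4, -1, 0 } => simplest -1393/1024
RRBBRBRRRBBBB: Left { -2, -3/2, -11/8, -175/128, -349/256, -697/512, -1393/1024 }, Right { -87/64, -43/32, -21/16, -5/4, -1, 0 } => simplest -2785/2048
RRBBRBRRRBBBBR: Left { -2, -3/2, -11/8, -175/128, -349/256, -697/512, -1393/1024 }, Right { -2785/2048, -87/64, -43/32, -21/16, -5/4, -1, 0 } => simplest -5571/4096
RRBBRBRRRBBBBRR: Left { -2, -3/2, -11/8, -175/128, -349/256, -697/512, -1393/1024 }, Right { -5571/4096, -2785/2048, -87/64, -43/32, -21/16, -5/4, -1, 0 } => simplest -11143/8192

-11143/8192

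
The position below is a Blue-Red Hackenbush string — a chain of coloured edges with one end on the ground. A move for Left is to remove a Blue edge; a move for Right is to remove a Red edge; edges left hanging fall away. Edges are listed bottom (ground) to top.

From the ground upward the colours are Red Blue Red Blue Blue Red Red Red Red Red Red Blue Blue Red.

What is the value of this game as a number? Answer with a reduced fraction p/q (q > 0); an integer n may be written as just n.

Prefix values for Red Blue Red Blue Blue Red Red Red Red Red Red Blue Blue Red via {L|R} + simplicity:
g_1 [R]  L=[·]  R=[0]  so -1
g_2 [RB]  L=[-1]  R=[0]  so -1/2
g_3 [RBR]  L=[-1]  R=[-1/2,0]  so -3/4
g_4 [RBRB]  L=[-1,-3/4]  R=[-1/2,0]  so -5/8
g_5 [RBRBB]  L=[-1,-3/4,-5/8]  R=[-1/2,0]  so -9/16
g_6 [RBRBBR]  L=[-1,-3/4,-5/8]  R=[-9/16,-1/2,0]  so -19/32
g_7 [RBRBBRR]  L=[-1,-3/4,-5/8]  R=[-19/32,-9/16,-1/2,0]  so -39/64
g_8 [RBRBBRRR]  L=[-1,-3/4,-5/8]  R=[-39/64,-19/32,-9/16,-1/2,0]  so -79/128
g_9 [RBRBBRRRR]  L=[-1,-3/4,-5/8]  R=[-79/128,-39/64,-19/32,-9/16,-1/2,0]  so -159/256
g_10 [RBRBBRRRRR]  L=[-1,-3/4,-5/8]  R=[-159/256,-79/128,-39/64,-19/32,-9/16,-1/2,0]  so -319/512
g_11 [RBRBBRRRRRR]  L=[-1,-3/4,-5/8]  R=[-319/512,-159/256,-79/128,-39/64,-19/32,-9/16,-1/2,0]  so -639/1024
g_12 [RBRBBRRRRRRB]  L=[-1,-3/4,-5/8,-639/1024]  R=[-319/512,-159/256,-79/128,-39/64,-19/32,-9/16,-1/2,0]  so -1277/2048
g_13 [RBRBBRRRRRRBB]  L=[-1,-3/4,-5/8,-639/1024,-1277/2048]  R=[-319/512,-159/256,-79/128,-39/64,-19/32,-9/16,-1/2,0]  so -2553/4096
g_14 [RBRBBRRRRRRBBR]  L=[-1,-3/4,-5/8,-639/1024,-1277/2048]  R=[-2553/4096,-319/512,-159/256,-79/128,-39/64,-19/32,-9/16,-1/2,0]  so -5107/8192

-5107/8192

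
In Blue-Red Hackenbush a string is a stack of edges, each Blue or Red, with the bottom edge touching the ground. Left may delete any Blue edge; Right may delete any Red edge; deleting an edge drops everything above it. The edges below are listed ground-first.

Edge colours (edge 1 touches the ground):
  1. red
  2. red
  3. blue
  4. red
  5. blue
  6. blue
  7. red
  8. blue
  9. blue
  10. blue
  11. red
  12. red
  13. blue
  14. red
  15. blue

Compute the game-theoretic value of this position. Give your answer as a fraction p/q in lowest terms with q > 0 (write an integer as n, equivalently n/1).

-12853/8192

Prefix values for red red blue red blue blue red blue blue blue red red blue red blue via {L|R} + simplicity:
step 1: add red to get r; options L={ ∅ } R={ 0 } -> -1
step 2: add red to get rr; options L={ ∅ } R={ -1 0 } -> -2
step 3: add blue to get rrb; options L={ -2 } R={ -1 0 } -> -3/2
step 4: add red to get rrbr; options L={ -2 } R={ -3/2 -1 0 } -> -7/4
step 5: add blue to get rrbrb; options L={ -2 -7/4 } R={ -3/2 -1 0 } -> -13/8
step 6: add blue to get rrbrbb; options L={ -2 -7/4 -13/8 } R={ -3/2 -1 0 } -> -25/16
step 7: add red to get rrbrbbr; options L={ -2 -7/4 -13/8 } R={ -25/16 -3/2 -1 0 } -> -51/32
step 8: add blue to get rrbrbbrb; options L={ -2 -7/4 -13/8 -51/32 } R={ -25/16 -3/2 -1 0 } -> -101/64
step 9: add blue to get rrbrbbrbb; options L={ -2 -7/4 -13/8 -51/32 -101/64 } R={ -25/16 -3/2 -1 0 } -> -201/128
step 10: add blue to get rrbrbbrbbb; options L={ -2 -7/4 -13/8 -51/32 -101/64 -201/128 } R={ -25/16 -3/2 -1 0 } -> -401/256
step 11: add red to get rrbrbbrbbbr; options L={ -2 -7/4 -13/8 -51/32 -101/64 -201/128 } R={ -401/256 -25/16 -3/2 -1 0 } -> -803/512
step 12: add red to get rrbrbbrbbbrr; options L={ -2 -7/4 -13/8 -51/32 -101/64 -201/128 } R={ -803/512 -401/256 -25/16 -3/2 -1 0 } -> -1607/1024
step 13: add blue to get rrbrbbrbbbrrb; options L={ -2 -7/4 -13/8 -51/32 -101/64 -201/128 -1607/1024 } R={ -803/512 -401/256 -25/16 -3/2 -1 0 } -> -3213/2048
step 14: add red to get rrbrbbrbbbrrbr; options L={ -2 -7/4 -13/8 -51/32 -101/64 -201/128 -1607/1024 } R={ -3213/2048 -803/512 -401/256 -25/16 -3/2 -1 0 } -> -6427/4096
step 15: add blue to get rrbrbbrbbbrrbrb; options L={ -2 -7/4 -13/8 -51/32 -101/64 -201/128 -1607/1024 -6427/4096 } R={ -3213/2048 -803/512 -401/256 -25/16 -3/2 -1 0 } -> -12853/8192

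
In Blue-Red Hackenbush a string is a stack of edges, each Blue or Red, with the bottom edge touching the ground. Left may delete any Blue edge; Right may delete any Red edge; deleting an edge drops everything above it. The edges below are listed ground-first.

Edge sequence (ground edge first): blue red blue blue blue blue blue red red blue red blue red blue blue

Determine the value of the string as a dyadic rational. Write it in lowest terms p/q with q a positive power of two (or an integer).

edge 1 of 15 (blue): { 0 | — } -> 1
edge 2 of 15 (red): { 0 | 1 } -> 1/2
edge 3 of 15 (blue): { 0 1/2 | 1 } -> 3/4
edge 4 of 15 (blue): { 0 1/2 3/4 | 1 } -> 7/8
edge 5 of 15 (blue): { 0 1/2 3/4 7/8 | 1 } -> 15/16
edge 6 of 15 (blue): { 0 1/2 3/4 7/8 15/16 | 1 } -> 31/32
edge 7 of 15 (blue): { 0 1/2 3/4 7/8 15/16 31/32 | 1 } -> 63/64
edge 8 of 15 (red): { 0 1/2 3/4 7/8 15/16 31/32 | 63/64 1 } -> 125/128
edge 9 of 15 (red): { 0 1/2 3/4 7/8 15/16 31/32 | 125/128 63/64 1 } -> 249/256
edge 10 of 15 (blue): { 0 1/2 3/4 7/8 15/16 31/32 249/256 | 125/128 63/64 1 } -> 499/512
edge 11 of 15 (red): { 0 1/2 3/4 7/8 15/16 31/32 249/256 | 499/512 125/128 63/64 1 } -> 997/1024
edge 12 of 15 (blue): { 0 1/2 3/4 7/8 15/16 31/32 249/256 997/1024 | 499/512 125/128 63/64 1 } -> 1995/2048
edge 13 of 15 (red): { 0 1/2 3/4 7/8 15/16 31/32 249/256 997/1024 | 1995/2048 499/512 125/128 63/64 1 } -> 3989/4096
edge 14 of 15 (blue): { 0 1/2 3/4 7/8 15/16 31/32 249/256 997/1024 3989/4096 | 1995/2048 499/512 125/128 63/64 1 } -> 7979/8192
edge 15 of 15 (blue): { 0 1/2 3/4 7/8 15/16 31/32 249/256 997/1024 3989/4096 7979/8192 | 1995/2048 499/512 125/128 63/64 1 } -> 15959/16384

15959/16384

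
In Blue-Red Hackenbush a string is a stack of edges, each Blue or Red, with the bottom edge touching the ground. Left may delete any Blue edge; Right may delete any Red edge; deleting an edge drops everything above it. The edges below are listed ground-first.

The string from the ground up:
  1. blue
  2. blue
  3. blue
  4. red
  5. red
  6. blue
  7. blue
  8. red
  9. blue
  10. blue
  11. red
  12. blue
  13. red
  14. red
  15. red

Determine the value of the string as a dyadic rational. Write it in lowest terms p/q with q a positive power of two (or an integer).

9937/4096

edge 1 of 15 (blue): { 0 | · } = 1
edge 2 of 15 (blue): { 0 1 | · } = 2
edge 3 of 15 (blue): { 0 1 2 | · } = 3
edge 4 of 15 (red): { 0 1 2 | 3 } = 5/2
edge 5 of 15 (red): { 0 1 2 | 5/2 3 } = 9/4
edge 6 of 15 (blue): { 0 1 2 9/4 | 5/2 3 } = 19/8
edge 7 of 15 (blue): { 0 1 2 9/4 19/8 | 5/2 3 } = 39/16
edge 8 of 15 (red): { 0 1 2 9/4 19/8 | 39/16 5/2 3 } = 77/32
edge 9 of 15 (blue): { 0 1 2 9/4 19/8 77/32 | 39/16 5/2 3 } = 155/64
edge 10 of 15 (blue): { 0 1 2 9/4 19/8 77/32 155/64 | 39/16 5/2 3 } = 311/128
edge 11 of 15 (red): { 0 1 2 9/4 19/8 77/32 155/64 | 311/128 39/16 5/2 3 } = 621/256
edge 12 of 15 (blue): { 0 1 2 9/4 19/8 77/32 155/64 621/256 | 311/128 39/16 5/2 3 } = 1243/512
edge 13 of 15 (red): { 0 1 2 9/4 19/8 77/32 155/64 621/256 | 1243/512 311/128 39/16 5/2 3 } = 2485/1024
edge 14 of 15 (red): { 0 1 2 9/4 19/8 77/32 155/64 621/256 | 2485/1024 1243/512 311/128 39/16 5/2 3 } = 4969/2048
edge 15 of 15 (red): { 0 1 2 9/4 19/8 77/32 155/64 621/256 | 4969/2048 2485/1024 1243/512 311/128 39/16 5/2 3 } = 9937/4096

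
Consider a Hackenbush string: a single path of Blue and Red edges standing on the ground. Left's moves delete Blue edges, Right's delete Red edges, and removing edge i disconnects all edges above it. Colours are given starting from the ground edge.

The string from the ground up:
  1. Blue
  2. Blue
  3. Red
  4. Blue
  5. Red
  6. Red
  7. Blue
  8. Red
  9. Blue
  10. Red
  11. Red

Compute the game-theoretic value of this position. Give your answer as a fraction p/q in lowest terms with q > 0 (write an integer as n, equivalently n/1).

Recurse on prefixes of the 11-edge string Blue Blue Red Blue Red Red Blue Red Blue Red Red:
val(B) = { 0 | — } → 1
val(BB) = { 0; 1 | — } → 2
val(BBR) = { 0; 1 | 2 } → 3/2
val(BBRB) = { 0; 1; 3/2 | 2 } → 7/4
val(BBRBR) = { 0; 1; 3/2 | 7/4; 2 } → 13/8
val(BBRBRR) = { 0; 1; 3/2 | 13/8; 7/4; 2 } → 25/16
val(BBRBRRB) = { 0; 1; 3/2; 25/16 | 13/8; 7/4; 2 } → 51/32
val(BBRBRRBR) = { 0; 1; 3/2; 25/16 | 51/32; 13/8; 7/4; 2 } → 101/64
val(BBRBRRBRB) = { 0; 1; 3/2; 25/16; 101/64 | 51/32; 13/8; 7/4; 2 } → 203/128
val(BBRBRRBRBR) = { 0; 1; 3/2; 25/16; 101/64 | 203/128; 51/32; 13/8; 7/4; 2 } → 405/256
val(BBRBRRBRBRR) = { 0; 1; 3/2; 25/16; 101/64 | 405/256; 203/128; 51/32; 13/8; 7/4; 2 } → 809/512

809/512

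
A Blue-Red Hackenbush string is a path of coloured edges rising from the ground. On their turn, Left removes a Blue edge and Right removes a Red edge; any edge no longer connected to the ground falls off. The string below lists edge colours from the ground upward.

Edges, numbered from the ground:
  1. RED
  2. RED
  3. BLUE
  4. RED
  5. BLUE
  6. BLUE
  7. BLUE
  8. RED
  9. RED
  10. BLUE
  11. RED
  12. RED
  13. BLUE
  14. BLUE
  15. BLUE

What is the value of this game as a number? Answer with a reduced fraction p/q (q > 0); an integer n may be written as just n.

-12721/8192

1 of 15 · R · max L −∞ · min R 0 gives -1
2 of 15 · RR · max L −∞ · min R -1 gives -2
3 of 15 · RRB · max L -2 · min R -1 gives -3/2
4 of 15 · RRBR · max L -2 · min R -3/2 gives -7/4
5 of 15 · RRBRB · max L -7/4 · min R -3/2 gives -13/8
6 of 15 · RRBRBB · max L -13/8 · min R -3/2 gives -25/16
7 of 15 · RRBRBBB · max L -25/16 · min R -3/2 gives -49/32
8 of 15 · RRBRBBBR · max L -25/16 · min R -49/32 gives -99/64
9 of 15 · RRBRBBBRR · max L -25/16 · min R -99/64 gives -199/128
10 of 15 · RRBRBBBRRB · max L -199/128 · min R -99/64 gives -397/256
11 of 15 · RRBRBBBRRBR · max L -199/128 · min R -397/256 gives -795/512
12 of 15 · RRBRBBBRRBRR · max L -199/128 · min R -795/512 gives -1591/1024
13 of 15 · RRBRBBBRRBRRB · max L -1591/1024 · min R -795/512 gives -3181/2048
14 of 15 · RRBRBBBRRBRRBB · max L -3181/2048 · min R -795/512 gives -6361/4096
15 of 15 · RRBRBBBRRBRRBBB · max L -6361/4096 · min R -795/512 gives -12721/8192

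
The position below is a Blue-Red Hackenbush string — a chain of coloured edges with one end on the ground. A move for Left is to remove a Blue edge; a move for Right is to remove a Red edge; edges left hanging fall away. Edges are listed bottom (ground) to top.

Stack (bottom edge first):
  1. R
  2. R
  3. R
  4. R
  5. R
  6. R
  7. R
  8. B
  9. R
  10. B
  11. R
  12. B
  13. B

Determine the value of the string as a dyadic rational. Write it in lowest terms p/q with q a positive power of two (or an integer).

-425/64

R: Left { — }, Right { 0 } ⇒ simplest -1
RR: Left { — }, Right { -1, 0 } ⇒ simplest -2
RRR: Left { — }, Right { -2, -1, 0 } ⇒ simplest -3
RRRR: Left { — }, Right { -3, -2, -1, 0 } ⇒ simplest -4
RRRRR: Left { — }, Right { -4, -3, -2, -1, 0 } ⇒ simplest -5
RRRRRR: Left { — }, Right { -5, -4, -3, -2, -1, 0 } ⇒ simplest -6
RRRRRRR: Left { — }, Right { -6, -5, -4, -3, -2, -1, 0 } ⇒ simplest -7
RRRRRRRB: Left { -7 }, Right { -6, -5, -4, -3, -2, -1, 0 } ⇒ simplest -13/2
RRRRRRRBR: Left { -7 }, Right { -13/2, -6, -5, -4, -3, -2, -1, 0 } ⇒ simplest -27/4
RRRRRRRBRB: Left { -7, -27/4 }, Right { -13/2, -6, -5, -4, -3, -2, -1, 0 } ⇒ simplest -53/8
RRRRRRRBRBR: Left { -7, -27/4 }, Right { -53/8, -13/2, -6, -5, -4, -3, -2, -1, 0 } ⇒ simplest -107/16
RRRRRRRBRBRB: Left { -7, -27/4, -107/16 }, Right { -53/8, -13/2, -6, -5, -4, -3, -2, -1, 0 } ⇒ simplest -213/32
RRRRRRRBRBRBB: Left { -7, -27/4, -107/16, -213/32 }, Right { -53/8, -13/2, -6, -5, -4, -3, -2, -1, 0 } ⇒ simplest -425/64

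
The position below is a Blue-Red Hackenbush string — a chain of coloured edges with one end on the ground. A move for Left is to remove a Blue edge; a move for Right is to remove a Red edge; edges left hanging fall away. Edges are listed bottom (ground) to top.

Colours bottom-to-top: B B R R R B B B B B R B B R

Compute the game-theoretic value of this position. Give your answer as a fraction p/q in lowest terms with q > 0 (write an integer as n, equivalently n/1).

G(B) = { 0 | (no moves) } -> 1
G(BB) = { 0,1 | (no moves) } -> 2
G(BBR) = { 0,1 | 2 } -> 3/2
G(BBRR) = { 0,1 | 3/2,2 } -> 5/4
G(BBRRR) = { 0,1 | 5/4,3/2,2 } -> 9/8
G(BBRRRB) = { 0,1,9/8 | 5/4,3/2,2 } -> 19/16
G(BBRRRBB) = { 0,1,9/8,19/16 | 5/4,3/2,2 } -> 39/32
G(BBRRRBBB) = { 0,1,9/8,19/16,39/32 | 5/4,3/2,2 } -> 79/64
G(BBRRRBBBB) = { 0,1,9/8,19/16,39/32,79/64 | 5/4,3/2,2 } -> 159/128
G(BBRRRBBBBB) = { 0,1,9/8,19/16,39/32,79/64,159/128 | 5/4,3/2,2 } -> 319/256
G(BBRRRBBBBBR) = { 0,1,9/8,19/16,39/32,79/64,159/128 | 319/256,5/4,3/2,2 } -> 637/512
G(BBRRRBBBBBRB) = { 0,1,9/8,19/16,39/32,79/64,159/128,637/512 | 319/256,5/4,3/2,2 } -> 1275/1024
G(BBRRRBBBBBRBB) = { 0,1,9/8,19/16,39/32,79/64,159/128,637/512,1275/1024 | 319/256,5/4,3/2,2 } -> 2551/2048
G(BBRRRBBBBBRBBR) = { 0,1,9/8,19/16,39/32,79/64,159/128,637/512,1275/1024 | 2551/2048,319/256,5/4,3/2,2 } -> 5101/4096

5101/4096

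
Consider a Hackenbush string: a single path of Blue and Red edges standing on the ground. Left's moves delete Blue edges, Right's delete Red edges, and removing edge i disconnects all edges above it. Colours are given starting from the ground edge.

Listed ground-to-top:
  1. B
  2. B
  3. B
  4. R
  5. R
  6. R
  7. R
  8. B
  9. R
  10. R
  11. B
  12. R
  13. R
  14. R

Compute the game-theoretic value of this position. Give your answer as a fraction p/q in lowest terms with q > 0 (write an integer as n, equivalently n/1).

4241/2048

step 1: add B to get B; options L={ 0 } R={  } -> 1
step 2: add B to get BB; options L={ 0,1 } R={  } -> 2
step 3: add B to get BBB; options L={ 0,1,2 } R={  } -> 3
step 4: add R to get BBBR; options L={ 0,1,2 } R={ 3 } -> 5/2
step 5: add R to get BBBRR; options L={ 0,1,2 } R={ 5/2,3 } -> 9/4
step 6: add R to get BBBRRR; options L={ 0,1,2 } R={ 9/4,5/2,3 } -> 17/8
step 7: add R to get BBBRRRR; options L={ 0,1,2 } R={ 17/8,9/4,5/2,3 } -> 33/16
step 8: add B to get BBBRRRRB; options L={ 0,1,2,33/16 } R={ 17/8,9/4,5/2,3 } -> 67/32
step 9: add R to get BBBRRRRBR; options L={ 0,1,2,33/16 } R={ 67/32,17/8,9/4,5/2,3 } -> 133/64
step 10: add R to get BBBRRRRBRR; options L={ 0,1,2,33/16 } R={ 133/64,67/32,17/8,9/4,5/2,3 } -> 265/128
step 11: add B to get BBBRRRRBRRB; options L={ 0,1,2,33/16,265/128 } R={ 133/64,67/32,17/8,9/4,5/2,3 } -> 531/256
step 12: add R to get BBBRRRRBRRBR; options L={ 0,1,2,33/16,265/128 } R={ 531/256,133/64,67/32,17/8,9/4,5/2,3 } -> 1061/512
step 13: add R to get BBBRRRRBRRBRR; options L={ 0,1,2,33/16,265/128 } R={ 1061/512,531/256,133/64,67/32,17/8,9/4,5/2,3 } -> 2121/1024
step 14: add R to get BBBRRRRBRRBRRR; options L={ 0,1,2,33/16,265/128 } R={ 2121/1024,1061/512,531/256,133/64,67/32,17/8,9/4,5/2,3 } -> 4241/2048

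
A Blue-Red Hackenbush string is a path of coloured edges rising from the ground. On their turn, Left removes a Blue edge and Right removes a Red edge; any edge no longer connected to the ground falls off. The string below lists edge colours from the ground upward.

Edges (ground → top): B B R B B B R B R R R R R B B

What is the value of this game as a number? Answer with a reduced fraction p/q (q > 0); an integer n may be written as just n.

val_1 [B]  L=[0]  R=[none]  = 1
val_2 [BB]  L=[0 1]  R=[none]  = 2
val_3 [BBR]  L=[0 1]  R=[2]  = 3/2
val_4 [BBRB]  L=[0 1 3/2]  R=[2]  = 7/4
val_5 [BBRBB]  L=[0 1 3/2 7/4]  R=[2]  = 15/8
val_6 [BBRBBB]  L=[0 1 3/2 7/4 15/8]  R=[2]  = 31/16
val_7 [BBRBBBR]  L=[0 1 3/2 7/4 15/8]  R=[31/16 2]  = 61/32
val_8 [BBRBBBRB]  L=[0 1 3/2 7/4 15/8 61/32]  R=[31/16 2]  = 123/64
val_9 [BBRBBBRBR]  L=[0 1 3/2 7/4 15/8 61/32]  R=[123/64 31/16 2]  = 245/128
val_10 [BBRBBBRBRR]  L=[0 1 3/2 7/4 15/8 61/32]  R=[245/128 123/64 31/16 2]  = 489/256
val_11 [BBRBBBRBRRR]  L=[0 1 3/2 7/4 15/8 61/32]  R=[489/256 245/128 123/64 31/16 2]  = 977/512
val_12 [BBRBBBRBRRRR]  L=[0 1 3/2 7/4 15/8 61/32]  R=[977/512 489/256 245/128 123/64 31/16 2]  = 1953/1024
val_13 [BBRBBBRBRRRRR]  L=[0 1 3/2 7/4 15/8 61/32]  R=[1953/1024 977/512 489/256 245/128 123/64 31/16 2]  = 3905/2048
val_14 [BBRBBBRBRRRRRB]  L=[0 1 3/2 7/4 15/8 61/32 3905/2048]  R=[1953/1024 977/512 489/256 245/128 123/64 31/16 2]  = 7811/4096
val_15 [BBRBBBRBRRRRRBB]  L=[0 1 3/2 7/4 15/8 61/32 3905/2048 7811/4096]  R=[1953/1024 977/512 489/256 245/128 123/64 31/16 2]  = 15623/8192

15623/8192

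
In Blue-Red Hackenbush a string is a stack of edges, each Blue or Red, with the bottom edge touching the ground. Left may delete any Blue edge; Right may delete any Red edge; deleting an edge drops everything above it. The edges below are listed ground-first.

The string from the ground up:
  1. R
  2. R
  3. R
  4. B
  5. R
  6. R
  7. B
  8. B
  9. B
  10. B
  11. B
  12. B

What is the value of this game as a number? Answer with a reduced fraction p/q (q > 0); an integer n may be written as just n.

-1409/512

Recurse on prefixes of the 12-edge string R R R B R R B B B B B B:
G(R) = { (no moves) | 0 } — -1
G(RR) = { (no moves) | -1, 0 } — -2
G(RRR) = { (no moves) | -2, -1, 0 } — -3
G(RRRB) = { -3 | -2, -1, 0 } — -5/2
G(RRRBR) = { -3 | -5/2, -2, -1, 0 } — -11/4
G(RRRBRR) = { -3 | -11/4, -5/2, -2, -1, 0 } — -23/8
G(RRRBRRB) = { -3, -23/8 | -11/4, -5/2, -2, -1, 0 } — -45/16
G(RRRBRRBB) = { -3, -23/8, -45/16 | -11/4, -5/2, -2, -1, 0 } — -89/32
G(RRRBRRBBB) = { -3, -23/8, -45/16, -89/32 | -11/4, -5/2, -2, -1, 0 } — -177/64
G(RRRBRRBBBB) = { -3, -23/8, -45/16, -89/32, -177/64 | -11/4, -5/2, -2, -1, 0 } — -353/128
G(RRRBRRBBBBB) = { -3, -23/8, -45/16, -89/32, -177/64, -353/128 | -11/4, -5/2, -2, -1, 0 } — -705/256
G(RRRBRRBBBBBB) = { -3, -23/8, -45/16, -89/32, -177/64, -353/128, -705/256 | -11/4, -5/2, -2, -1, 0 } — -1409/512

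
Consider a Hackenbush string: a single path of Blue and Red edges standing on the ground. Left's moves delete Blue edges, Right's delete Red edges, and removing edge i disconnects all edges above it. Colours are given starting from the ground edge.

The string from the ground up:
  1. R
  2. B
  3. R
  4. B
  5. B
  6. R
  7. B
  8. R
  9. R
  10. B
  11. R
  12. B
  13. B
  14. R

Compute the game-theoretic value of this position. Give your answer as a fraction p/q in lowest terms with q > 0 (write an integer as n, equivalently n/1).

Prefix values for R B R B B R B R R B R B B R via {L|R} + simplicity:
edge 1 of 14 (R): { none | 0 } -> -1
edge 2 of 14 (B): { -1 | 0 } -> -1/2
edge 3 of 14 (R): { -1 | -1/2; 0 } -> -3/4
edge 4 of 14 (B): { -1; -3/4 | -1/2; 0 } -> -5/8
edge 5 of 14 (B): { -1; -3/4; -5/8 | -1/2; 0 } -> -9/16
edge 6 of 14 (R): { -1; -3/4; -5/8 | -9/16; -1/2; 0 } -> -19/32
edge 7 of 14 (B): { -1; -3/4; -5/8; -19/32 | -9/16; -1/2; 0 } -> -37/64
edge 8 of 14 (R): { -1; -3/4; -5/8; -19/32 | -37/64; -9/16; -1/2; 0 } -> -75/128
edge 9 of 14 (R): { -1; -3/4; -5/8; -19/32 | -75/128; -37/64; -9/16; -1/2; 0 } -> -151/256
edge 10 of 14 (B): { -1; -3/4; -5/8; -19/32; -151/256 | -75/128; -37/64; -9/16; -1/2; 0 } -> -301/512
edge 11 of 14 (R): { -1; -3/4; -5/8; -19/32; -151/256 | -301/512; -75/128; -37/64; -9/16; -1/2; 0 } -> -603/1024
edge 12 of 14 (B): { -1; -3/4; -5/8; -19/32; -151/256; -603/1024 | -301/512; -75/128; -37/64; -9/16; -1/2; 0 } -> -1205/2048
edge 13 of 14 (B): { -1; -3/4; -5/8; -19/32; -151/256; -603/1024; -1205/2048 | -301/512; -75/128; -37/64; -9/16; -1/2; 0 } -> -2409/4096
edge 14 of 14 (R): { -1; -3/4; -5/8; -19/32; -151/256; -603/1024; -1205/2048 | -2409/4096; -301/512; -75/128; -37/64; -9/16; -1/2; 0 } -> -4819/8192

-4819/8192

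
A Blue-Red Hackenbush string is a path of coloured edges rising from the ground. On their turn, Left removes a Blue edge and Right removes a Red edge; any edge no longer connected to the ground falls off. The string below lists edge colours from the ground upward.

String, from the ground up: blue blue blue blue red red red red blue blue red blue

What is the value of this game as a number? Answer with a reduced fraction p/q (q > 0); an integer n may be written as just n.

795/256

edge 1 of 12 (blue): { 0 |  } gives 1
edge 2 of 12 (blue): { 0, 1 |  } gives 2
edge 3 of 12 (blue): { 0, 1, 2 |  } gives 3
edge 4 of 12 (blue): { 0, 1, 2, 3 |  } gives 4
edge 5 of 12 (red): { 0, 1, 2, 3 | 4 } gives 7/2
edge 6 of 12 (red): { 0, 1, 2, 3 | 7/2, 4 } gives 13/4
edge 7 of 12 (red): { 0, 1, 2, 3 | 13/4, 7/2, 4 } gives 25/8
edge 8 of 12 (red): { 0, 1, 2, 3 | 25/8, 13/4, 7/2, 4 } gives 49/16
edge 9 of 12 (blue): { 0, 1, 2, 3, 49/16 | 25/8, 13/4, 7/2, 4 } gives 99/32
edge 10 of 12 (blue): { 0, 1, 2, 3, 49/16, 99/32 | 25/8, 13/4, 7/2, 4 } gives 199/64
edge 11 of 12 (red): { 0, 1, 2, 3, 49/16, 99/32 | 199/64, 25/8, 13/4, 7/2, 4 } gives 397/128
edge 12 of 12 (blue): { 0, 1, 2, 3, 49/16, 99/32, 397/128 | 199/64, 25/8, 13/4, 7/2, 4 } gives 795/256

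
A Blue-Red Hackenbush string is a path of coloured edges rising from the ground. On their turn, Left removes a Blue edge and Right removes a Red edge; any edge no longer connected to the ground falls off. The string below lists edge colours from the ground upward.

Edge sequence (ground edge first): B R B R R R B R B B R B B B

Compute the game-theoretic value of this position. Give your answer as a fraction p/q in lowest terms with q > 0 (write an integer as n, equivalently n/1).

4463/8192

Recurse on prefixes of the 14-edge string B R B R R R B R B B R B B B:
1 of 14 · B · max L 0 · min R +∞ → 1
2 of 14 · BR · max L 0 · min R 1 → 1/2
3 of 14 · BRB · max L 1/2 · min R 1 → 3/4
4 of 14 · BRBR · max L 1/2 · min R 3/4 → 5/8
5 of 14 · BRBRR · max L 1/2 · min R 5/8 → 9/16
6 of 14 · BRBRRR · max L 1/2 · min R 9/16 → 17/32
7 of 14 · BRBRRRB · max L 17/32 · min R 9/16 → 35/64
8 of 14 · BRBRRRBR · max L 17/32 · min R 35/64 → 69/128
9 of 14 · BRBRRRBRB · max L 69/128 · min R 35/64 → 139/256
10 of 14 · BRBRRRBRBB · max L 139/256 · min R 35/64 → 279/512
11 of 14 · BRBRRRBRBBR · max L 139/256 · min R 279/512 → 557/1024
12 of 14 · BRBRRRBRBBRB · max L 557/1024 · min R 279/512 → 1115/2048
13 of 14 · BRBRRRBRBBRBB · max L 1115/2048 · min R 279/512 → 2231/4096
14 of 14 · BRBRRRBRBBRBBB · max L 2231/4096 · min R 279/512 → 4463/8192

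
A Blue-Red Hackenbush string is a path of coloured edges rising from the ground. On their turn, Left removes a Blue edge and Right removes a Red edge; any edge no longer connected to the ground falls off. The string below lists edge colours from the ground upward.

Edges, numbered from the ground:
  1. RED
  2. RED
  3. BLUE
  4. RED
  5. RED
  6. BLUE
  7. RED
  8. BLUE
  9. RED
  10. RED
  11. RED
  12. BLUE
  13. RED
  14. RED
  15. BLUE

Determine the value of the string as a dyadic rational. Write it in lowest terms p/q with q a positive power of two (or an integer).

Recurse on prefixes of the 15-edge string RED RED BLUE RED RED BLUE RED BLUE RED RED RED BLUE RED RED BLUE:
v(R) = { (no moves) | 0 } ⇒ -1
v(RR) = { (no moves) | -1; 0 } ⇒ -2
v(RRB) = { -2 | -1; 0 } ⇒ -3/2
v(RRBR) = { -2 | -3/2; -1; 0 } ⇒ -7/4
v(RRBRR) = { -2 | -7/4; -3/2; -1; 0 } ⇒ -15/8
v(RRBRRB) = { -2; -15/8 | -7/4; -3/2; -1; 0 } ⇒ -29/16
v(RRBRRBR) = { -2; -15/8 | -29/16; -7/4; -3/2; -1; 0 } ⇒ -59/32
v(RRBRRBRB) = { -2; -15/8; -59/32 | -29/16; -7/4; -3/2; -1; 0 } ⇒ -117/64
v(RRBRRBRBR) = { -2; -15/8; -59/32 | -117/64; -29/16; -7/4; -3/2; -1; 0 } ⇒ -235/128
v(RRBRRBRBRR) = { -2; -15/8; -59/32 | -235/128; -117/64; -29/16; -7/4; -3/2; -1; 0 } ⇒ -471/256
v(RRBRRBRBRRR) = { -2; -15/8; -59/32 | -471/256; -235/128; -117/64; -29/16; -7/4; -3/2; -1; 0 } ⇒ -943/512
v(RRBRRBRBRRRB) = { -2; -15/8; -59/32; -943/512 | -471/256; -235/128; -117/64; -29/16; -7/4; -3/2; -1; 0 } ⇒ -1885/1024
v(RRBRRBRBRRRBR) = { -2; -15/8; -59/32; -943/512 | -1885/1024; -471/256; -235/128; -117/64; -29/16; -7/4; -3/2; -1; 0 } ⇒ -3771/2048
v(RRBRRBRBRRRBRR) = { -2; -15/8; -59/32; -943/512 | -3771/2048; -1885/1024; -471/256; -235/128; -117/64; -29/16; -7/4; -3/2; -1; 0 } ⇒ -7543/4096
v(RRBRRBRBRRRBRRB) = { -2; -15/8; -59/32; -943/512; -7543/4096 | -3771/2048; -1885/1024; -471/256; -235/128; -117/64; -29/16; -7/4; -3/2; -1; 0 } ⇒ -15085/8192

-15085/8192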